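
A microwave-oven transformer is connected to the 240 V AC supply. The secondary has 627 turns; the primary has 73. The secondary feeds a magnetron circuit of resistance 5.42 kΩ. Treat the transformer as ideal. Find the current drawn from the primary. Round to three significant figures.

I_p ≈ 3.27 A

V_s = V_p × N_s/N_p = 240 × 627/73 = 2061.4 V.
I_s = V_s/R = 2061.4/5420 = 0.38033 A.
For an ideal transformer I_p N_p = I_s N_s, so I_p = 0.38033 × 627/73 = 3.27 A.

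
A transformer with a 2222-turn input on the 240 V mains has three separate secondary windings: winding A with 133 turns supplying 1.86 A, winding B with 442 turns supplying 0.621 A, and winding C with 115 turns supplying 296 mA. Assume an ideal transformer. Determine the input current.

V_A = 240 × 133/2222 = 14.365 V; V_B = 240 × 442/2222 = 47.741 V; V_C = 240 × 115/2222 = 12.421 V.
P_out = V_A I_A + V_B I_B + V_C I_C = 14.365×1.86 + 47.741×0.621 + 12.421×0.296 = 26.720 + 29.647 + 3.6767 = 60.043 W.
Ideal ⇒ P_in = P_out, so I_in = P_out/V_in = 60.043/240 = 0.250 A.

I_in ≈ 0.250 A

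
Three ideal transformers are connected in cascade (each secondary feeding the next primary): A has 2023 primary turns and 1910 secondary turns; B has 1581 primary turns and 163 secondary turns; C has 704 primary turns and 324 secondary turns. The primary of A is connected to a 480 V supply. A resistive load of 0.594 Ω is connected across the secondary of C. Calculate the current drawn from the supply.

I_supply ≈ 1.62 A

After A: V = 480.00 × 1910/2023 = 453.19 V.
After B: V = 453.19 × 163/1581 = 46.723 V.
After C: V = 46.723 × 324/704 = 21.503 V.
I_load = 21.503/0.594 = 36.201 A, so P_out = 21.503 × 36.201 = 778.44 W.
All ideal ⇒ P_in = P_out, so I_supply = 778.44/480 = 1.62 A.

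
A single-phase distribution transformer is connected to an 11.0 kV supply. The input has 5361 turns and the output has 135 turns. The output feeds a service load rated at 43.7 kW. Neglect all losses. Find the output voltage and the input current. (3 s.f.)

V_out = V_in × N_out/N_in = 11000 × 135/5361 = 277.00 V.
I_out = P/V_out = 43700/277.00 = 157.76 A.
I_in = I_out × N_out/N_in = 157.76 × 135/5361 = 3.97 A.

V_out ≈ 277 V, I_in ≈ 3.97 A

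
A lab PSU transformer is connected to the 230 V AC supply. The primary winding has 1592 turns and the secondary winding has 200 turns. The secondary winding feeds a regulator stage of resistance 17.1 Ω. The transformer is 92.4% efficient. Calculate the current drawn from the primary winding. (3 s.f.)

V_s = 230 × 200/1592 = 28.894 V.
I_s = V_s/R = 28.894/17.1 = 1.6897 A.
P_out = V_s I_s = 28.894 × 1.6897 = 48.824 W.
P_in = P_out/η = 48.824/0.924 = 52.840 W.
I_p = P_in/V_p = 52.840/230 = 0.230 A.

I_p ≈ 0.230 A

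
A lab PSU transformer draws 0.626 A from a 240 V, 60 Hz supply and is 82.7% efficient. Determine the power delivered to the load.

P_out ≈ 124 W

P_in = V_p I_p = 240 × 0.626 = 150.24 W.
P_out = η P_in = 0.827 × 150.24 = 124 W.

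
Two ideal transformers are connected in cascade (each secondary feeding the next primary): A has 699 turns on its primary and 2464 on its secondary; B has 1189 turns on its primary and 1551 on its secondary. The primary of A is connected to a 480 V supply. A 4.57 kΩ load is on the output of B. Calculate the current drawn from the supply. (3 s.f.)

After A: V = 480.00 × 2464/699 = 1692.0 V.
After B: V = 1692.0 × 1551/1189 = 2207.2 V.
I_load = 2207.2/4570 = 0.48297 A, so P_out = 2207.2 × 0.48297 = 1066.0 W.
All ideal ⇒ P_in = P_out, so I_supply = 1066.0/480 = 2.22 A.

I_supply ≈ 2.22 A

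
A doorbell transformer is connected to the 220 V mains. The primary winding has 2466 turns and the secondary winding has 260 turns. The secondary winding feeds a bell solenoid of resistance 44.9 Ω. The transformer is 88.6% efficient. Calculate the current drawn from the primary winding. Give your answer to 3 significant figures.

V_s = 220 × 260/2466 = 23.195 V.
I_s = V_s/R = 23.195/44.9 = 0.51660 A.
P_out = V_s I_s = 23.195 × 0.51660 = 11.983 W.
P_in = P_out/η = 11.983/0.886 = 13.525 W.
I_p = P_in/V_p = 13.525/220 = 0.0615 A.

I_p ≈ 0.0615 A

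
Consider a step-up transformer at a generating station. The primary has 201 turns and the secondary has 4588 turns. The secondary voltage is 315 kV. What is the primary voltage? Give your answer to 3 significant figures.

V_p ≈ 13800 V

V_p/V_s = N_p/N_s, so V_p = 315000 × 201/4588 = 13800 V.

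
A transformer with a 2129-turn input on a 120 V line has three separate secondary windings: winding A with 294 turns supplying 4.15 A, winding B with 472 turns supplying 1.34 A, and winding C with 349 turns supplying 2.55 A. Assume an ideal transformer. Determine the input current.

V_A = 120 × 294/2129 = 16.571 V; V_B = 120 × 472/2129 = 26.604 V; V_C = 120 × 349/2129 = 19.671 V.
P_out = V_A I_A + V_B I_B + V_C I_C = 16.571×4.15 + 26.604×1.34 + 19.671×2.55 = 68.770 + 35.649 + 50.162 = 154.58 W.
Ideal ⇒ P_in = P_out, so I_in = P_out/V_in = 154.58/120 = 1.29 A.

I_in ≈ 1.29 A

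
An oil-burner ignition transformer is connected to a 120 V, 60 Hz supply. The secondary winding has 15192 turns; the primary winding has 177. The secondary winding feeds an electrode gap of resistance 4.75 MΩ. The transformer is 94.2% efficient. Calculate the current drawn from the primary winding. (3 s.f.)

V_s = 120 × 15192/177 = 10300 V.
I_s = V_s/R = 10300/(4.75×10^6) = 0.0021683 A.
P_out = V_s I_s = 10300 × 0.0021683 = 22.333 W.
P_in = P_out/η = 22.333/0.942 = 23.708 W.
I_p = P_in/V_p = 23.708/120 = 0.198 A.

I_p ≈ 0.198 A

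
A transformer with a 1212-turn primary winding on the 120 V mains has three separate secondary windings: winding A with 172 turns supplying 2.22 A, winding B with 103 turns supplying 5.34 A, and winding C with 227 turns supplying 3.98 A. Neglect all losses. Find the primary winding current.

I_p ≈ 1.51 A

V_A = 120 × 172/1212 = 17.030 V; V_B = 120 × 103/1212 = 10.198 V; V_C = 120 × 227/1212 = 22.475 V.
P_out = V_A I_A + V_B I_B + V_C I_C = 17.030×2.22 + 10.198×5.34 + 22.475×3.98 = 37.806 + 54.457 + 89.451 = 181.71 W.
Ideal ⇒ P_in = P_out, so I_p = P_out/V_p = 181.71/120 = 1.51 A.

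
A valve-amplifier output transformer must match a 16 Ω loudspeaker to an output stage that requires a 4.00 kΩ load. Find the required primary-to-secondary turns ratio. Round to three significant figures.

N_p/N_s ≈ 15.8

Z_p/Z_s = (N_p/N_s)², so N_p/N_s = √(4000/16) = √250 = 15.8.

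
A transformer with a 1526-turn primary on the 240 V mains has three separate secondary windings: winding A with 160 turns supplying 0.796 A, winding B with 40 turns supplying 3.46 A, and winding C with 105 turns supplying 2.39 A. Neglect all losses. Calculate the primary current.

V_A = 240 × 160/1526 = 25.164 V; V_B = 240 × 40/1526 = 6.2910 V; V_C = 240 × 105/1526 = 16.514 V.
P_out = V_A I_A + V_B I_B + V_C I_C = 25.164×0.796 + 6.2910×3.46 + 16.514×2.39 = 20.030 + 21.767 + 39.468 = 81.265 W.
Ideal ⇒ P_in = P_out, so I_p = P_out/V_p = 81.265/240 = 0.339 A.

I_p ≈ 0.339 A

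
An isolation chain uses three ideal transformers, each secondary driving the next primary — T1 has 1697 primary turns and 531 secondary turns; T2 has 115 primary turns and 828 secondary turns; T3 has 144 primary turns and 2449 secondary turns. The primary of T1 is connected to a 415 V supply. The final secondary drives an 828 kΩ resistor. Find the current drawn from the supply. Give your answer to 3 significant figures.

After T1: V = 415.00 × 531/1697 = 129.86 V.
After T2: V = 129.86 × 828/115 = 934.96 V.
After T3: V = 934.96 × 2449/144 = 15901 V.
I_load = 15901/828000 = 0.019204 A, so P_out = 15901 × 0.019204 = 305.36 W.
All ideal ⇒ P_in = P_out, so I_supply = 305.36/415 = 0.736 A.

I_supply ≈ 0.736 A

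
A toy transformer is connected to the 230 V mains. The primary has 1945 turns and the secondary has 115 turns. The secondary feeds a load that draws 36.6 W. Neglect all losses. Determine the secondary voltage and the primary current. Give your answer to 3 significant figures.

V_s = V_p × N_s/N_p = 230 × 115/1945 = 13.599 V.
I_s = P/V_s = 36.6/13.599 = 2.6914 A.
I_p = I_s × N_s/N_p = 2.6914 × 115/1945 = 0.159 A.

V_s ≈ 13.6 V, I_p ≈ 0.159 A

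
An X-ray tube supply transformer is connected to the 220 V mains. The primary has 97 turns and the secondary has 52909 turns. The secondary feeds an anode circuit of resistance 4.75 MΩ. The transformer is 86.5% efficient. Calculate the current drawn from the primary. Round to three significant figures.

V_s = 220 × 52909/97 = 120000 V.
I_s = V_s/R = 120000/(4.75×10^6) = 0.025263 A.
P_out = V_s I_s = 120000 × 0.025263 = 3031.6 W.
P_in = P_out/η = 3031.6/0.865 = 3504.7 W.
I_p = P_in/V_p = 3504.7/220 = 15.9 A.

I_p ≈ 15.9 A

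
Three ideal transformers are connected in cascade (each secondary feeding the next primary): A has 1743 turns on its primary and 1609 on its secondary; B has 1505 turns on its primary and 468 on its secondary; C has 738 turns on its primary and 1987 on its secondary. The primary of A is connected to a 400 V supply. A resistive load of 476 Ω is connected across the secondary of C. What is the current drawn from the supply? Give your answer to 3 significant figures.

I_supply ≈ 0.502 A

After A: V = 400.00 × 1609/1743 = 369.25 V.
After B: V = 369.25 × 468/1505 = 114.82 V.
After C: V = 114.82 × 1987/738 = 309.15 V.
I_load = 309.15/476 = 0.64948 A, so P_out = 309.15 × 0.64948 = 200.79 W.
All ideal ⇒ P_in = P_out, so I_supply = 200.79/400 = 0.502 A.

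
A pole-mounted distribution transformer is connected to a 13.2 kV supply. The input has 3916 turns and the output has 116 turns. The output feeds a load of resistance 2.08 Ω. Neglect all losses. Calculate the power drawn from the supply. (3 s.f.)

P ≈ 73500 W

V_out = V_in × N_out/N_in = 13200 × 116/3916 = 391.01 V.
I_out = V_out/R = 391.01/2.08 = 187.99 A.
I_in = I_out × N_out/N_in = 187.99 × 116/3916 = 5.5685 A.
P = V_in I_in = 13200 × 5.5685 = 73500 W.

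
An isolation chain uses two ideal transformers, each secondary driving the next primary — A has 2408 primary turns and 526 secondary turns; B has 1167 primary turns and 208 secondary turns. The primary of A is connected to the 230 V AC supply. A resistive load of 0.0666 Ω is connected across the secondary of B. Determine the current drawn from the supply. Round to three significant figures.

Secondary of A: V = 230.00 × 526/2408 = 50.241 V.
Secondary of B: V = 50.241 × 208/1167 = 8.9547 V.
I_load = 8.9547/0.0666 = 134.45 A, so P_out = 8.9547 × 134.45 = 1204.0 W.
All ideal ⇒ P_in = P_out, so I_supply = 1204.0/230 = 5.23 A.

I_supply ≈ 5.23 A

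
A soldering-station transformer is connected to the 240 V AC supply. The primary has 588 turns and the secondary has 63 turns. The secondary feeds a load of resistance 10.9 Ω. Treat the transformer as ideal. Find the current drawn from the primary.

V_s = V_p × N_s/N_p = 240 × 63/588 = 25.714 V.
I_s = V_s/R = 25.714/10.9 = 2.3591 A.
For an ideal transformer I_p N_p = I_s N_s, so I_p = 2.3591 × 63/588 = 0.253 A.

I_p ≈ 0.253 A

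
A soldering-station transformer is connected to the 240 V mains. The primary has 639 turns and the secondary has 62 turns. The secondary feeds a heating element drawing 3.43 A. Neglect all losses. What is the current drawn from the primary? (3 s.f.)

I_p ≈ 0.333 A

For an ideal transformer I_p N_p = I_s N_s, so I_p = 3.43 × 62/639 = 0.333 A.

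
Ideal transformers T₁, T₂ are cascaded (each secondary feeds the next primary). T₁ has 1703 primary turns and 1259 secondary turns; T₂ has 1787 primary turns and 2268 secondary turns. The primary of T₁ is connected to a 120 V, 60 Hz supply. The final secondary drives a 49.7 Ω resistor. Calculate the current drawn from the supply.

I_supply ≈ 2.13 A

Secondary of T₁: V = 120.00 × 1259/1703 = 88.714 V.
Secondary of T₂: V = 88.714 × 2268/1787 = 112.59 V.
I_load = 112.59/49.7 = 2.2654 A, so P_out = 112.59 × 2.2654 = 255.07 W.
All ideal ⇒ P_in = P_out, so I_supply = 255.07/120 = 2.13 A.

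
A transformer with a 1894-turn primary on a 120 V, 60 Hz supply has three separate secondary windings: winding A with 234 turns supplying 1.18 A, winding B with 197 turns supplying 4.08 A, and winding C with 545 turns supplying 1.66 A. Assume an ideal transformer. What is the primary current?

V_A = 120 × 234/1894 = 14.826 V; V_B = 120 × 197/1894 = 12.482 V; V_C = 120 × 545/1894 = 34.530 V.
P_out = V_A I_A + V_B I_B + V_C I_C = 14.826×1.18 + 12.482×4.08 + 34.530×1.66 = 17.494 + 50.925 + 57.320 = 125.74 W.
Ideal ⇒ P_in = P_out, so I_p = P_out/V_p = 125.74/120 = 1.05 A.

I_p ≈ 1.05 A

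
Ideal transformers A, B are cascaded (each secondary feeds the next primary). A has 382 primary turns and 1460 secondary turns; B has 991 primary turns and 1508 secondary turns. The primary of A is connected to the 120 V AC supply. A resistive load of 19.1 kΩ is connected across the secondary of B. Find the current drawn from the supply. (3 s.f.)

After A: V = 120.00 × 1460/382 = 458.64 V.
After B: V = 458.64 × 1508/991 = 697.91 V.
I_load = 697.91/19100 = 0.036540 A, so P_out = 697.91 × 0.036540 = 25.501 W.
All ideal ⇒ P_in = P_out, so I_supply = 25.501/120 = 0.213 A.

I_supply ≈ 0.213 A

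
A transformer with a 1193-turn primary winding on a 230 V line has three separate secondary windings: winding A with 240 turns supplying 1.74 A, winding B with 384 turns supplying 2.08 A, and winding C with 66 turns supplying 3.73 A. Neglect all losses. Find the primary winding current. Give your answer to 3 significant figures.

I_p ≈ 1.23 A

V_A = 230 × 240/1193 = 46.270 V; V_B = 230 × 384/1193 = 74.032 V; V_C = 230 × 66/1193 = 12.724 V.
P_out = V_A I_A + V_B I_B + V_C I_C = 46.270×1.74 + 74.032×2.08 + 12.724×3.73 = 80.510 + 153.99 + 47.461 = 281.96 W.
Ideal ⇒ P_in = P_out, so I_p = P_out/V_p = 281.96/230 = 1.23 A.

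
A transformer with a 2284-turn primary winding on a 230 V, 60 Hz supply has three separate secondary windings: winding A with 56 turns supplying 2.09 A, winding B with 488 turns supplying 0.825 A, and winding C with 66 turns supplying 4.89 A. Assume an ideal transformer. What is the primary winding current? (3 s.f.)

I_p ≈ 0.369 A

V_A = 230 × 56/2284 = 5.6392 V; V_B = 230 × 488/2284 = 49.142 V; V_C = 230 × 66/2284 = 6.6462 V.
P_out = V_A I_A + V_B I_B + V_C I_C = 5.6392×2.09 + 49.142×0.825 + 6.6462×4.89 = 11.786 + 40.542 + 32.500 = 84.828 W.
Ideal ⇒ P_in = P_out, so I_p = P_out/V_p = 84.828/230 = 0.369 A.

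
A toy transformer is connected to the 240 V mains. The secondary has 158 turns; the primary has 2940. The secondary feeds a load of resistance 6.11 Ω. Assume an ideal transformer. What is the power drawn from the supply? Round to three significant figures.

V_s = V_p × N_s/N_p = 240 × 158/2940 = 12.898 V.
I_s = V_s/R = 12.898/6.11 = 2.1110 A.
I_p = I_s × N_s/N_p = 2.1110 × 158/2940 = 0.11345 A.
P = V_p I_p = 240 × 0.11345 = 27.2 W.

P ≈ 27.2 W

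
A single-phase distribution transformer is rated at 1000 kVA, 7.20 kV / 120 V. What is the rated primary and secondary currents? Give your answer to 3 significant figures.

I_p ≈ 139 A, I_s ≈ 8330 A

I_p = S/V_p = 1000000/7200 = 139 A.
I_s = S/V_s = 1000000/120 = 8330 A.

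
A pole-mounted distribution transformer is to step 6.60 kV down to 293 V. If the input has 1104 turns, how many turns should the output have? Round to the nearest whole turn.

N_out = 49 turns

N_out/N_in = V_out/V_in, so N_out = 1104 × 293/6600 = 49.0 ≈ 49 turns.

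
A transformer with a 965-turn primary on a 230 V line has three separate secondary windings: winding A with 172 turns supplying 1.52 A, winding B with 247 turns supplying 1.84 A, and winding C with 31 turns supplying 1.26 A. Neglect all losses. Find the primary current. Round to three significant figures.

I_p ≈ 0.782 A

V_A = 230 × 172/965 = 40.995 V; V_B = 230 × 247/965 = 58.870 V; V_C = 230 × 31/965 = 7.3886 V.
P_out = V_A I_A + V_B I_B + V_C I_C = 40.995×1.52 + 58.870×1.84 + 7.3886×1.26 = 62.312 + 108.32 + 9.3096 = 179.94 W.
Ideal ⇒ P_in = P_out, so I_p = P_out/V_p = 179.94/230 = 0.782 A.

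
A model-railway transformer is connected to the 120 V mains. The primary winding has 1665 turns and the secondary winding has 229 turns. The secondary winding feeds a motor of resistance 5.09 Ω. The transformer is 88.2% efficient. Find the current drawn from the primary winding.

V_s = 120 × 229/1665 = 16.505 V.
I_s = V_s/R = 16.505/5.09 = 3.2425 A.
P_out = V_s I_s = 16.505 × 3.2425 = 53.516 W.
P_in = P_out/η = 53.516/0.882 = 60.676 W.
I_p = P_in/V_p = 60.676/120 = 0.506 A.

I_p ≈ 0.506 A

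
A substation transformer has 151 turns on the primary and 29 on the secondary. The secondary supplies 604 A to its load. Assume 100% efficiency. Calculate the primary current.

I_p ≈ 116 A

For an ideal transformer I_p/I_s = N_s/N_p, so I_p = 604 × 29/151 = 116 A.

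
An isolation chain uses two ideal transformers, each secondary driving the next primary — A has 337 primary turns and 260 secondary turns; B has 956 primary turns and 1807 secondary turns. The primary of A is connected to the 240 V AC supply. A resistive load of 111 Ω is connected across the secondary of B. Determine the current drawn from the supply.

I_supply ≈ 4.60 A

After A: V = 240.00 × 260/337 = 185.16 V.
After B: V = 185.16 × 1807/956 = 349.99 V.
I_load = 349.99/111 = 3.1531 A, so P_out = 349.99 × 3.1531 = 1103.5 W.
All ideal ⇒ P_in = P_out, so I_supply = 1103.5/240 = 4.60 A.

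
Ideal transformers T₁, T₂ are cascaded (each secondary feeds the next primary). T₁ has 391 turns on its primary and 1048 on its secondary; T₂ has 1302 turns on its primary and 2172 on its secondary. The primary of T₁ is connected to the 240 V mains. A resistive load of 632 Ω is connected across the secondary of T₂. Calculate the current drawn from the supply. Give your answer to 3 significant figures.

I_supply ≈ 7.59 A

After T₁: V = 240.00 × 1048/391 = 643.27 V.
After T₂: V = 643.27 × 2172/1302 = 1073.1 V.
I_load = 1073.1/632 = 1.6980 A, so P_out = 1073.1 × 1.6980 = 1822.1 W.
All ideal ⇒ P_in = P_out, so I_supply = 1822.1/240 = 7.59 A.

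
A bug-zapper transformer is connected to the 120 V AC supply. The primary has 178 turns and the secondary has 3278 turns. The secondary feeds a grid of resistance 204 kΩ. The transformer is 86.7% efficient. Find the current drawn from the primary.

V_s = 120 × 3278/178 = 2209.9 V.
I_s = V_s/R = 2209.9/204000 = 0.010833 A.
P_out = V_s I_s = 2209.9 × 0.010833 = 23.939 W.
P_in = P_out/η = 23.939/0.867 = 27.612 W.
I_p = P_in/V_p = 27.612/120 = 0.230 A.

I_p ≈ 0.230 A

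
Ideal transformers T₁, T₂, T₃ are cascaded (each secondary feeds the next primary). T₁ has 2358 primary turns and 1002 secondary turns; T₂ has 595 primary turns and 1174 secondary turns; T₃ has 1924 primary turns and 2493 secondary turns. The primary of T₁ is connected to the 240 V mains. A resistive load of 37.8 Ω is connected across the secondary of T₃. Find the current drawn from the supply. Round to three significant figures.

Secondary of T₁: V = 240.00 × 1002/2358 = 101.98 V.
Secondary of T₂: V = 101.98 × 1174/595 = 201.23 V.
Secondary of T₃: V = 201.23 × 2493/1924 = 260.74 V.
I_load = 260.74/37.8 = 6.8978 A, so P_out = 260.74 × 6.8978 = 1798.5 W.
All ideal ⇒ P_in = P_out, so I_supply = 1798.5/240 = 7.49 A.

I_supply ≈ 7.49 A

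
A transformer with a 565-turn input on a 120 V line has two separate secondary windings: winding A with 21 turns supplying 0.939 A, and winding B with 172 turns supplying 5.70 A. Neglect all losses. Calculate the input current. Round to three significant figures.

I_in ≈ 1.77 A

V_A = 120 × 21/565 = 4.4602 V; V_B = 120 × 172/565 = 36.531 V.
P_out = V_A I_A + V_B I_B = 4.4602×0.939 + 36.531×5.70 = 4.1881 + 208.23 = 212.41 W.
Ideal ⇒ P_in = P_out, so I_in = P_out/V_in = 212.41/120 = 1.77 A.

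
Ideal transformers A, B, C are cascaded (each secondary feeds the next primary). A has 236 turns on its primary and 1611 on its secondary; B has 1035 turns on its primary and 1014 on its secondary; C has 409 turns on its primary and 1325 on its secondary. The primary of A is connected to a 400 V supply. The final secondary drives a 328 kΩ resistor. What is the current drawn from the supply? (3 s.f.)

After A: V = 400.00 × 1611/236 = 2730.5 V.
After B: V = 2730.5 × 1014/1035 = 2675.1 V.
After C: V = 2675.1 × 1325/409 = 8666.3 V.
I_load = 8666.3/328000 = 0.026422 A, so P_out = 8666.3 × 0.026422 = 228.98 W.
All ideal ⇒ P_in = P_out, so I_supply = 228.98/400 = 0.572 A.

I_supply ≈ 0.572 A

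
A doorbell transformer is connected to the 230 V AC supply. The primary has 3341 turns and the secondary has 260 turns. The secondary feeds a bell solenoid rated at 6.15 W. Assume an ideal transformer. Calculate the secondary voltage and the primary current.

V_s = V_p × N_s/N_p = 230 × 260/3341 = 17.899 V.
I_s = P/V_s = 6.15/17.899 = 0.34360 A.
I_p = I_s × N_s/N_p = 0.34360 × 260/3341 = 0.0267 A.

V_s ≈ 17.9 V, I_p ≈ 0.0267 A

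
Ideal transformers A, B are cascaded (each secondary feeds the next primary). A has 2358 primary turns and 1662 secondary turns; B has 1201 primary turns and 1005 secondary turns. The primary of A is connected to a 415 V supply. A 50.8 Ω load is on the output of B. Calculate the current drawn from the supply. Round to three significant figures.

Secondary of A: V = 415.00 × 1662/2358 = 292.51 V.
Secondary of B: V = 292.51 × 1005/1201 = 244.77 V.
I_load = 244.77/50.8 = 4.8183 A, so P_out = 244.77 × 4.8183 = 1179.4 W.
All ideal ⇒ P_in = P_out, so I_supply = 1179.4/415 = 2.84 A.

I_supply ≈ 2.84 A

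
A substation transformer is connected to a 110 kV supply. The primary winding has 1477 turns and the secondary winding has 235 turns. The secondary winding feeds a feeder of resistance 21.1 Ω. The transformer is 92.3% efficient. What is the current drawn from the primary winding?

V_s = 110000 × 235/1477 = 17502 V.
I_s = V_s/R = 17502/21.1 = 829.46 A.
P_out = V_s I_s = 17502 × 829.46 = 1.4517×10^7 W.
P_in = P_out/η = 1.4517×10^7/0.923 = 1.5728×10^7 W.
I_p = P_in/V_p = 1.5728×10^7/110000 = 143 A.

I_p ≈ 143 A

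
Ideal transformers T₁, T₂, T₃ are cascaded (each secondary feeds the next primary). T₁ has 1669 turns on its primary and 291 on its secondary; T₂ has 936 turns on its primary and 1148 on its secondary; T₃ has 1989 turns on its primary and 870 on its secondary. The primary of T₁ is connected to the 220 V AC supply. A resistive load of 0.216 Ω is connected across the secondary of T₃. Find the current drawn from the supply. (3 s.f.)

I_supply ≈ 8.91 A

Secondary of T₁: V = 220.00 × 291/1669 = 38.358 V.
Secondary of T₂: V = 38.358 × 1148/936 = 47.046 V.
Secondary of T₃: V = 47.046 × 870/1989 = 20.578 V.
I_load = 20.578/0.216 = 95.270 A, so P_out = 20.578 × 95.270 = 1960.5 W.
All ideal ⇒ P_in = P_out, so I_supply = 1960.5/220 = 8.91 A.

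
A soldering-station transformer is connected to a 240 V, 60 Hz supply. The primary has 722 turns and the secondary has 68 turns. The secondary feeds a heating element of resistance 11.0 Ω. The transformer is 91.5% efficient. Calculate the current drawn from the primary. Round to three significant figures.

V_s = 240 × 68/722 = 22.604 V.
I_s = V_s/R = 22.604/11.0 = 2.0549 A.
P_out = V_s I_s = 22.604 × 2.0549 = 46.449 W.
P_in = P_out/η = 46.449/0.915 = 50.764 W.
I_p = P_in/V_p = 50.764/240 = 0.212 A.

I_p ≈ 0.212 A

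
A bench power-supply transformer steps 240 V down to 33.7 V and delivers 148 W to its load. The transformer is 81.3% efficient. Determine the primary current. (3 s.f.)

I_p ≈ 0.759 A

P_in = P_out/η = 148/0.813 = 182.04 W.
I_p = P_in/V_p = 182.04/240 = 0.759 A.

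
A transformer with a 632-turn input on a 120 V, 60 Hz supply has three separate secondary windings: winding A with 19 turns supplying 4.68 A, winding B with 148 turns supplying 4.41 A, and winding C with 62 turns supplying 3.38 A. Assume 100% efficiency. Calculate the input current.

I_in ≈ 1.50 A

V_A = 120 × 19/632 = 3.6076 V; V_B = 120 × 148/632 = 28.101 V; V_C = 120 × 62/632 = 11.772 V.
P_out = V_A I_A + V_B I_B + V_C I_C = 3.6076×4.68 + 28.101×4.41 + 11.772×3.38 = 16.884 + 123.93 + 39.790 = 180.60 W.
Ideal ⇒ P_in = P_out, so I_in = P_out/V_in = 180.60/120 = 1.50 A.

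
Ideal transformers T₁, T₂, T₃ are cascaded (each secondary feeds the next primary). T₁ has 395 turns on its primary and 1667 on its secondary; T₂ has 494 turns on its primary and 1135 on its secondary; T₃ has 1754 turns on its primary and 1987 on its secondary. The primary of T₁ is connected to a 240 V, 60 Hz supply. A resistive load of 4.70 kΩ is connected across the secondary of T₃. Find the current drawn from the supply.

I_supply ≈ 6.16 A

Secondary of T₁: V = 240.00 × 1667/395 = 1012.9 V.
Secondary of T₂: V = 1012.9 × 1135/494 = 2327.1 V.
Secondary of T₃: V = 2327.1 × 1987/1754 = 2636.3 V.
I_load = 2636.3/4700 = 0.56090 A, so P_out = 2636.3 × 0.56090 = 1478.7 W.
All ideal ⇒ P_in = P_out, so I_supply = 1478.7/240 = 6.16 A.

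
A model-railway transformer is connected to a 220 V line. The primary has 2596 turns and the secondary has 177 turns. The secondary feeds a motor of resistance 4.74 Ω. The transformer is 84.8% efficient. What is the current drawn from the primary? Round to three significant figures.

I_p ≈ 0.254 A

V_s = 220 × 177/2596 = 15.000 V.
I_s = V_s/R = 15.000/4.74 = 3.1646 A.
P_out = V_s I_s = 15.000 × 3.1646 = 47.468 W.
P_in = P_out/η = 47.468/0.848 = 55.977 W.
I_p = P_in/V_p = 55.977/220 = 0.254 A.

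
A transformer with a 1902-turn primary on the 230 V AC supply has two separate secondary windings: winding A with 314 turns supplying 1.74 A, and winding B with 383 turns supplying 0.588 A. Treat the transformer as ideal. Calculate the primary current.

I_p ≈ 0.406 A

V_A = 230 × 314/1902 = 37.971 V; V_B = 230 × 383/1902 = 46.314 V.
P_out = V_A I_A + V_B I_B = 37.971×1.74 + 46.314×0.588 = 66.069 + 27.233 = 93.302 W.
Ideal ⇒ P_in = P_out, so I_p = P_out/V_p = 93.302/230 = 0.406 A.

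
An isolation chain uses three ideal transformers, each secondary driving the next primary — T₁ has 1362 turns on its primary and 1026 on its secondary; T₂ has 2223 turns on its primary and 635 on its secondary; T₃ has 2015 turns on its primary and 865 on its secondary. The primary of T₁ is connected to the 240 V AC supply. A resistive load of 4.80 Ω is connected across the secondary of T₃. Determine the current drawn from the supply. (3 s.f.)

Secondary of T₁: V = 240.00 × 1026/1362 = 180.79 V.
Secondary of T₂: V = 180.79 × 635/2223 = 51.644 V.
Secondary of T₃: V = 51.644 × 865/2015 = 22.170 V.
I_load = 22.170/4.80 = 4.6187 A, so P_out = 22.170 × 4.6187 = 102.39 W.
All ideal ⇒ P_in = P_out, so I_supply = 102.39/240 = 0.427 A.

I_supply ≈ 0.427 A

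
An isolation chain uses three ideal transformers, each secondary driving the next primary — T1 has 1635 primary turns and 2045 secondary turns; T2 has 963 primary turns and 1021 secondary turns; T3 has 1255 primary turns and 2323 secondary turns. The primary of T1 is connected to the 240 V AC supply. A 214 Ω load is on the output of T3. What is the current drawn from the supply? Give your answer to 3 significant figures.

I_supply ≈ 6.76 A

After T1: V = 240.00 × 2045/1635 = 300.18 V.
After T2: V = 300.18 × 1021/963 = 318.26 V.
After T3: V = 318.26 × 2323/1255 = 589.10 V.
I_load = 589.10/214 = 2.7528 A, so P_out = 589.10 × 2.7528 = 1621.7 W.
All ideal ⇒ P_in = P_out, so I_supply = 1621.7/240 = 6.76 A.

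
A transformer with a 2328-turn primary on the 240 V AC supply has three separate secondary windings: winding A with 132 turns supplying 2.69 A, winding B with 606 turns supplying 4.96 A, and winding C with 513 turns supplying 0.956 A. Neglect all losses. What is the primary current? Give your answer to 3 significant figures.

I_p ≈ 1.65 A

V_A = 240 × 132/2328 = 13.608 V; V_B = 240 × 606/2328 = 62.474 V; V_C = 240 × 513/2328 = 52.887 V.
P_out = V_A I_A + V_B I_B + V_C I_C = 13.608×2.69 + 62.474×4.96 + 52.887×0.956 = 36.606 + 309.87 + 50.560 = 397.04 W.
Ideal ⇒ P_in = P_out, so I_p = P_out/V_p = 397.04/240 = 1.65 A.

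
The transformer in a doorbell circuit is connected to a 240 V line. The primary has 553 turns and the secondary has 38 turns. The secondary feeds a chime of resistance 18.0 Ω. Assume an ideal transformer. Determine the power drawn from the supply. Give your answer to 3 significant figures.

V_s = V_p × N_s/N_p = 240 × 38/553 = 16.492 V.
I_s = V_s/R = 16.492/18.0 = 0.91621 A.
I_p = I_s × N_s/N_p = 0.91621 × 38/553 = 0.062959 A.
P = V_p I_p = 240 × 0.062959 = 15.1 W.

P ≈ 15.1 W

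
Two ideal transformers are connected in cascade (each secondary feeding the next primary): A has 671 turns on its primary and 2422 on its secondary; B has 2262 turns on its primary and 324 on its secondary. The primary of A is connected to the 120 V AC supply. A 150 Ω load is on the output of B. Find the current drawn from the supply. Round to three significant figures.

Secondary of A: V = 120.00 × 2422/671 = 433.14 V.
Secondary of B: V = 433.14 × 324/2262 = 62.042 V.
I_load = 62.042/150 = 0.41361 A, so P_out = 62.042 × 0.41361 = 25.661 W.
All ideal ⇒ P_in = P_out, so I_supply = 25.661/120 = 0.214 A.

I_supply ≈ 0.214 A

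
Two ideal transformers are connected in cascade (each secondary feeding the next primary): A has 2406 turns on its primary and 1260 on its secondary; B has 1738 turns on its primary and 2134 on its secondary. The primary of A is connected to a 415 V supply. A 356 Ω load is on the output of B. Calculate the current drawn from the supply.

I_supply ≈ 0.482 A

Secondary of A: V = 415.00 × 1260/2406 = 217.33 V.
Secondary of B: V = 217.33 × 2134/1738 = 266.85 V.
I_load = 266.85/356 = 0.74958 A, so P_out = 266.85 × 0.74958 = 200.03 W.
All ideal ⇒ P_in = P_out, so I_supply = 200.03/415 = 0.482 A.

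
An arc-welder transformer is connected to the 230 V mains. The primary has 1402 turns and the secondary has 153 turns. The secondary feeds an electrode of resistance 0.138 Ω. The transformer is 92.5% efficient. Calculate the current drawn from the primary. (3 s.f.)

I_p ≈ 21.5 A

V_s = 230 × 153/1402 = 25.100 V.
I_s = V_s/R = 25.100/0.138 = 181.88 A.
P_out = V_s I_s = 25.100 × 181.88 = 4565.2 W.
P_in = P_out/η = 4565.2/0.925 = 4935.4 W.
I_p = P_in/V_p = 4935.4/230 = 21.5 A.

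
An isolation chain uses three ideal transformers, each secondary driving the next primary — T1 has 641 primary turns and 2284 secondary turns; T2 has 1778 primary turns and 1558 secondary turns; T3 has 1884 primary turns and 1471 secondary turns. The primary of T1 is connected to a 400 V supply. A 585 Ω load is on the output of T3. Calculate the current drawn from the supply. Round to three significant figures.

Secondary of T1: V = 400.00 × 2284/641 = 1425.3 V.
Secondary of T2: V = 1425.3 × 1558/1778 = 1248.9 V.
Secondary of T3: V = 1248.9 × 1471/1884 = 975.14 V.
I_load = 975.14/585 = 1.6669 A, so P_out = 975.14 × 1.6669 = 1625.5 W.
All ideal ⇒ P_in = P_out, so I_supply = 1625.5/400 = 4.06 A.

I_supply ≈ 4.06 A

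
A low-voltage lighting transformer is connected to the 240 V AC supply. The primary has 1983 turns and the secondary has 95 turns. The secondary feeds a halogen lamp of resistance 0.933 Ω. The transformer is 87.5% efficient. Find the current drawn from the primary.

V_s = 240 × 95/1983 = 11.498 V.
I_s = V_s/R = 11.498/0.933 = 12.323 A.
P_out = V_s I_s = 11.498 × 12.323 = 141.69 W.
P_in = P_out/η = 141.69/0.875 = 161.93 W.
I_p = P_in/V_p = 161.93/240 = 0.675 A.

I_p ≈ 0.675 A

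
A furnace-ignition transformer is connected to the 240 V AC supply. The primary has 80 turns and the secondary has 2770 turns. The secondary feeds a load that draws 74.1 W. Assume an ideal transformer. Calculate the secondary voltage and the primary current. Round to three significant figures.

V_s ≈ 8310 V, I_p ≈ 0.309 A

V_s = V_p × N_s/N_p = 240 × 2770/80 = 8310.0 V.
I_s = P/V_s = 74.1/8310.0 = 0.0089170 A.
I_p = I_s × N_s/N_p = 0.0089170 × 2770/80 = 0.309 A.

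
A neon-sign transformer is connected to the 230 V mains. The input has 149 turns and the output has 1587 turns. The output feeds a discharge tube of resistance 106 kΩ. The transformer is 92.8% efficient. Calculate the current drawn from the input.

V_out = 230 × 1587/149 = 2449.7 V.
I_out = V_out/R = 2449.7/106000 = 0.023111 A.
P_out = V_out I_out = 2449.7 × 0.023111 = 56.615 W.
P_in = P_out/η = 56.615/0.928 = 61.007 W.
I_in = P_in/V_in = 61.007/230 = 0.265 A.

I_in ≈ 0.265 A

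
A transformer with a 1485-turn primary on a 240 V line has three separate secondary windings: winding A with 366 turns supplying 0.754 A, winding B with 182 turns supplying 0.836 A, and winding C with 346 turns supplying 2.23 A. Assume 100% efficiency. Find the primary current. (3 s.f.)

V_A = 240 × 366/1485 = 59.152 V; V_B = 240 × 182/1485 = 29.414 V; V_C = 240 × 346/1485 = 55.919 V.
P_out = V_A I_A + V_B I_B + V_C I_C = 59.152×0.754 + 29.414×0.836 + 55.919×2.23 = 44.600 + 24.590 + 124.70 = 193.89 W.
Ideal ⇒ P_in = P_out, so I_p = P_out/V_p = 193.89/240 = 0.808 A.

I_p ≈ 0.808 A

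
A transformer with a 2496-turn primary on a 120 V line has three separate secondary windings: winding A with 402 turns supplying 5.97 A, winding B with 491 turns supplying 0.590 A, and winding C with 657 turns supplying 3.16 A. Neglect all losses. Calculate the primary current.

I_p ≈ 1.91 A

V_A = 120 × 402/2496 = 19.327 V; V_B = 120 × 491/2496 = 23.606 V; V_C = 120 × 657/2496 = 31.587 V.
P_out = V_A I_A + V_B I_B + V_C I_C = 19.327×5.97 + 23.606×0.590 + 31.587×3.16 = 115.38 + 13.927 + 99.813 = 229.12 W.
Ideal ⇒ P_in = P_out, so I_p = P_out/V_p = 229.12/120 = 1.91 A.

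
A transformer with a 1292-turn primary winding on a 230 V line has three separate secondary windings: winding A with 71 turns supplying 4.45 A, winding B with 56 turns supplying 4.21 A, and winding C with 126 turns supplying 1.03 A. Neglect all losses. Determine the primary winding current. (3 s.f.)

V_A = 230 × 71/1292 = 12.639 V; V_B = 230 × 56/1292 = 9.9690 V; V_C = 230 × 126/1292 = 22.430 V.
P_out = V_A I_A + V_B I_B + V_C I_C = 12.639×4.45 + 9.9690×4.21 + 22.430×1.03 = 56.245 + 41.970 + 23.103 = 121.32 W.
Ideal ⇒ P_in = P_out, so I_p = P_out/V_p = 121.32/230 = 0.527 A.

I_p ≈ 0.527 A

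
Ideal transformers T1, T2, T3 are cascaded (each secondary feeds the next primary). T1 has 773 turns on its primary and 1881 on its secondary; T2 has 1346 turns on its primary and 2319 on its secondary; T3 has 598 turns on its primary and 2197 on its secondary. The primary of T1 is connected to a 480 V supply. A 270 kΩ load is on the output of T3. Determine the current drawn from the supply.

I_supply ≈ 0.422 A

Secondary of T1: V = 480.00 × 1881/773 = 1168.0 V.
Secondary of T2: V = 1168.0 × 2319/1346 = 2012.4 V.
Secondary of T3: V = 2012.4 × 2197/598 = 7393.2 V.
I_load = 7393.2/270000 = 0.027382 A, so P_out = 7393.2 × 0.027382 = 202.44 W.
All ideal ⇒ P_in = P_out, so I_supply = 202.44/480 = 0.422 A.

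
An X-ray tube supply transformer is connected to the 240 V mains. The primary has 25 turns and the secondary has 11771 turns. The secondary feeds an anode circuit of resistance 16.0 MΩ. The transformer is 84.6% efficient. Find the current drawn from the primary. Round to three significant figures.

V_s = 240 × 11771/25 = 113000 V.
I_s = V_s/R = 113000/(1.60×10^7) = 0.0070626 A.
P_out = V_s I_s = 113000 × 0.0070626 = 798.09 W.
P_in = P_out/η = 798.09/0.846 = 943.36 W.
I_p = P_in/V_p = 943.36/240 = 3.93 A.

I_p ≈ 3.93 A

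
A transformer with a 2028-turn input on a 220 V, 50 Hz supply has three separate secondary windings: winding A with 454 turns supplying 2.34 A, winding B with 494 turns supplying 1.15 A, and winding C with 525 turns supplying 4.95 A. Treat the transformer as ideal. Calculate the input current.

I_in ≈ 2.09 A

V_A = 220 × 454/2028 = 49.250 V; V_B = 220 × 494/2028 = 53.590 V; V_C = 220 × 525/2028 = 56.953 V.
P_out = V_A I_A + V_B I_B + V_C I_C = 49.250×2.34 + 53.590×1.15 + 56.953×4.95 = 115.25 + 61.628 + 281.92 = 458.79 W.
Ideal ⇒ P_in = P_out, so I_in = P_out/V_in = 458.79/220 = 2.09 A.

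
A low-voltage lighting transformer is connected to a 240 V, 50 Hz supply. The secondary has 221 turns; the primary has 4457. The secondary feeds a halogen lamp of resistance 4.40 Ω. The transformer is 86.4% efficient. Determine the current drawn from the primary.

I_p ≈ 0.155 A

V_s = 240 × 221/4457 = 11.900 V.
I_s = V_s/R = 11.900/4.40 = 2.7046 A.
P_out = V_s I_s = 11.900 × 2.7046 = 32.186 W.
P_in = P_out/η = 32.186/0.864 = 37.252 W.
I_p = P_in/V_p = 37.252/240 = 0.155 A.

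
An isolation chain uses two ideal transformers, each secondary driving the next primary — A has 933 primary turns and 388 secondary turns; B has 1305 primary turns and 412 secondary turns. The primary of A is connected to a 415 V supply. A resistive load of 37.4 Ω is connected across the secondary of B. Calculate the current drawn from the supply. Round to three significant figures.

Secondary of A: V = 415.00 × 388/933 = 172.58 V.
Secondary of B: V = 172.58 × 412/1305 = 54.486 V.
I_load = 54.486/37.4 = 1.4568 A, so P_out = 54.486 × 1.4568 = 79.378 W.
All ideal ⇒ P_in = P_out, so I_supply = 79.378/415 = 0.191 A.

I_supply ≈ 0.191 A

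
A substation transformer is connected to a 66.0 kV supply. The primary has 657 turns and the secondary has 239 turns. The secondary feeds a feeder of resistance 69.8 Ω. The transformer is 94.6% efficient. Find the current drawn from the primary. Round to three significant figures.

I_p ≈ 132 A

V_s = 66000 × 239/657 = 24009 V.
I_s = V_s/R = 24009/69.8 = 343.97 A.
P_out = V_s I_s = 24009 × 343.97 = 8.2584×10^6 W.
P_in = P_out/η = 8.2584×10^6/0.946 = 8.7298×10^6 W.
I_p = P_in/V_p = 8.7298×10^6/66000 = 132 A.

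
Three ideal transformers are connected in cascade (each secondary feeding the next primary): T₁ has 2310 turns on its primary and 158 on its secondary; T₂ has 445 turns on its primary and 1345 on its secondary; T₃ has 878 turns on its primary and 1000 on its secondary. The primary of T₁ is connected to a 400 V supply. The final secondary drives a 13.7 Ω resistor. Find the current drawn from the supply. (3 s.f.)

Secondary of T₁: V = 400.00 × 158/2310 = 27.359 V.
Secondary of T₂: V = 27.359 × 1345/445 = 82.693 V.
Secondary of T₃: V = 82.693 × 1000/878 = 94.183 V.
I_load = 94.183/13.7 = 6.8747 A, so P_out = 94.183 × 6.8747 = 647.48 W.
All ideal ⇒ P_in = P_out, so I_supply = 647.48/400 = 1.62 A.

I_supply ≈ 1.62 A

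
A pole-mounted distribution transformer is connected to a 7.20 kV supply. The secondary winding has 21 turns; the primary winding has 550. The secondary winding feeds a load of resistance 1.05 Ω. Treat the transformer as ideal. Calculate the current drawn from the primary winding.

I_p ≈ 10.0 A

V_s = V_p × N_s/N_p = 7200 × 21/550 = 274.91 V.
I_s = V_s/R = 274.91/1.05 = 261.82 A.
For an ideal transformer I_p N_p = I_s N_s, so I_p = 261.82 × 21/550 = 10.0 A.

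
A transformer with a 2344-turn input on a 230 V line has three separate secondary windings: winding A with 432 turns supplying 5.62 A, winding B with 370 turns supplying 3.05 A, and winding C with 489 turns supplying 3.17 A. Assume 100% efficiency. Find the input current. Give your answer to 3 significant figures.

I_in ≈ 2.18 A

V_A = 230 × 432/2344 = 42.389 V; V_B = 230 × 370/2344 = 36.305 V; V_C = 230 × 489/2344 = 47.982 V.
P_out = V_A I_A + V_B I_B + V_C I_C = 42.389×5.62 + 36.305×3.05 + 47.982×3.17 = 238.23 + 110.73 + 152.10 = 501.06 W.
Ideal ⇒ P_in = P_out, so I_in = P_out/V_in = 501.06/230 = 2.18 A.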